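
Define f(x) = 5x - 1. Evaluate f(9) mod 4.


f(9) = 44
44 mod 4 = 0

0


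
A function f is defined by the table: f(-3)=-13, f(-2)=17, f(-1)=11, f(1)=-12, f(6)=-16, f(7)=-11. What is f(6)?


Reading from the table at x = 6

-16


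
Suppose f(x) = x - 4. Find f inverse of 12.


16


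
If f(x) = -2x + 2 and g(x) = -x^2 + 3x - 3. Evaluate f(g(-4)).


64


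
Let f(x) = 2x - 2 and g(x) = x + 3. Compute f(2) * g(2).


f(2) = 2
g(2) = 5
Product = 10

10


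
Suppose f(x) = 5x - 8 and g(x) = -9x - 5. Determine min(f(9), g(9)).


f(9) = 37
g(9) = -86
min = -86

-86


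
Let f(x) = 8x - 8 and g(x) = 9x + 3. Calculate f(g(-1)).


g(-1) = -6
f(-6) = -56

-56


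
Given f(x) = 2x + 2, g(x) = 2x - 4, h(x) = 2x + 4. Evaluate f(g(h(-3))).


h(-3) = -2
g(-2) = -8
f(-8) = -14

-14


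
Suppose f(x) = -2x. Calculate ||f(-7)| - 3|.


11


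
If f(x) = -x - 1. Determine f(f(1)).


f(1) = -2
f(-2) = 1

1


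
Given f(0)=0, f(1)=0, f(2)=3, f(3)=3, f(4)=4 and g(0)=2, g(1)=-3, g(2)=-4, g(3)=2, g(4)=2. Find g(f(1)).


f(1) = 0
g(0) = 2

2


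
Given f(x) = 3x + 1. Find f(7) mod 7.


f(7) = 22
22 mod 7 = 1

1


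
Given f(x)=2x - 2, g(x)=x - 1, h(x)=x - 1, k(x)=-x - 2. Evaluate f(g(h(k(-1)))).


k(-1) = -1
h(-1) = -2
g(-2) = -3
f(-3) = -8

-8


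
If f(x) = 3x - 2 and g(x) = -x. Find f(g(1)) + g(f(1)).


f(g(1)) = -5
g(f(1)) = -1
Sum = -6

-6


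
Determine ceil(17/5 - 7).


17/5 = 3.4
3.4 - 7 = -3.6
ceil(-3.6) = -3

-3


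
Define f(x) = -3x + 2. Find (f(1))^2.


f(1) = -1
(-1)^2 = 1

1


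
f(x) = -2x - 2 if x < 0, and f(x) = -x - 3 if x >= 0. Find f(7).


7 satisfies x >= 0
f(7) = -10

-10


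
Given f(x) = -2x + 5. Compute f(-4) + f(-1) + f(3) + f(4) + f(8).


f(-4) = 13
f(-1) = 7
f(3) = -1
f(4) = -3
f(8) = -11
Sum = 5

5


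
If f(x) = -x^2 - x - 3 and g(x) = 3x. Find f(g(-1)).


g(-1) = -3
f(-3) = (-1)*(-3)^2 - 1*(-3) - 3 = -9

-9


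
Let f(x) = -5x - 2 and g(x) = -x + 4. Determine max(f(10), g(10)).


f(10) = -52
g(10) = -6
max = -6

-6


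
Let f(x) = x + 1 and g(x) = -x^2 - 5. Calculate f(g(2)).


-8


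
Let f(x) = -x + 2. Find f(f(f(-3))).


5


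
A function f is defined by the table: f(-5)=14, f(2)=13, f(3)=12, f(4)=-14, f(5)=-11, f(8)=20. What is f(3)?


12


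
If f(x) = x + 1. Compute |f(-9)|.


f(-9) = -8
|-8| = 8

8


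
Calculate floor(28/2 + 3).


17


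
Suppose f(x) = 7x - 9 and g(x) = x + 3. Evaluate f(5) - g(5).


18


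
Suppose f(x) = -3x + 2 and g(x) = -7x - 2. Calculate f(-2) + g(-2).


f(-2) = 8
g(-2) = 12
Sum = 20

20


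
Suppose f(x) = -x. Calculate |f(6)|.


6


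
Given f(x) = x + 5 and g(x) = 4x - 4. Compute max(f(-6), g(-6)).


f(-6) = -1
g(-6) = -28
max = -1

-1


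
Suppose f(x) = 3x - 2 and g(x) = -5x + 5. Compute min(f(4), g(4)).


f(4) = 10
g(4) = -15
min = -15

-15


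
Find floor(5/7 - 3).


-3


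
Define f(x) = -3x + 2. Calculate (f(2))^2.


f(2) = -4
(-4)^2 = 16

16


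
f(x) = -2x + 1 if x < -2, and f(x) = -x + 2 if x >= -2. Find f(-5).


-5 satisfies x < -2
f(-5) = 11

11


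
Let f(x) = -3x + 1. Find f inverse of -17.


Solve -3x + 1 = -17
x = (-17 - 1) / (-3) = 6

6


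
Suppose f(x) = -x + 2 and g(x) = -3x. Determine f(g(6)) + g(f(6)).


32


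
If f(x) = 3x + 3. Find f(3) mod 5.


f(3) = 12
12 mod 5 = 2

2


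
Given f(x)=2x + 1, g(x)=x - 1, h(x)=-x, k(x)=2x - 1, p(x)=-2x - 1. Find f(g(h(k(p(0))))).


p(0) = -1
k(-1) = -3
h(-3) = 3
g(3) = 2
f(2) = 5

5


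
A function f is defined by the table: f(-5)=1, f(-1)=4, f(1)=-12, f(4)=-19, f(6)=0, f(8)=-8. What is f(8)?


Reading from the table at x = 8

-8


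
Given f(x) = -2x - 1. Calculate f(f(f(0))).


f(0) = -1
f(-1) = 1
f(1) = -3

-3


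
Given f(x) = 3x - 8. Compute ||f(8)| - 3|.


13


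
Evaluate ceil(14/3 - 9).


14/3 = 4.6667
4.6667 - 9 = -4.3333
ceil(-4.3333) = -4

-4


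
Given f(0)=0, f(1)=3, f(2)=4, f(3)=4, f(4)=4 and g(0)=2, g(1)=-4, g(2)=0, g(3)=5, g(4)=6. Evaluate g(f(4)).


f(4) = 4
g(4) = 6

6


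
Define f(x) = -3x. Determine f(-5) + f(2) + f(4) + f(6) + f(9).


f(-5) = 15
f(2) = -6
f(4) = -12
f(6) = -18
f(9) = -27
Sum = -48

-48


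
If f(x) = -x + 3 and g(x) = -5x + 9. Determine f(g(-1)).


-11


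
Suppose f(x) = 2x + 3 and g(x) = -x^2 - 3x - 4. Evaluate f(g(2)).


g(2) = -14
f(-14) = -25

-25


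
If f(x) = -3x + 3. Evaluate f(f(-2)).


f(-2) = 9
f(9) = -24

-24


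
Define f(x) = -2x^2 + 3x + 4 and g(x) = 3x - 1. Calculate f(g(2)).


g(2) = 5
f(5) = (-2)*(5)^2 + 3*(5) + 4 = -31

-31


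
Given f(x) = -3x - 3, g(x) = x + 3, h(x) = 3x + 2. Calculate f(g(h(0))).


h(0) = 2
g(2) = 5
f(5) = -18

-18


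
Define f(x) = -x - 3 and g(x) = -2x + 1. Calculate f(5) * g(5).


f(5) = -8
g(5) = -9
Product = 72

72


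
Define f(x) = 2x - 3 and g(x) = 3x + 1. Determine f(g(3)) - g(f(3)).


f(g(3)) = 17
g(f(3)) = 10
Difference = 7

7


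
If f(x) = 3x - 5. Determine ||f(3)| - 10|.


6


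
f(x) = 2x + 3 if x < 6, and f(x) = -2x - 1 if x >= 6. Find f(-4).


-4 satisfies x < 6
f(-4) = -5

-5


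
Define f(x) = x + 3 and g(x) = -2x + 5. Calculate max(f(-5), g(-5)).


f(-5) = -2
g(-5) = 15
max = 15

15


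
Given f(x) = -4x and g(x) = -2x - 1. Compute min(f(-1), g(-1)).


f(-1) = 4
g(-1) = 1
min = 1

1


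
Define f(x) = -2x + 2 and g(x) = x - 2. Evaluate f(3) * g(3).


f(3) = -4
g(3) = 1
Product = -4

-4


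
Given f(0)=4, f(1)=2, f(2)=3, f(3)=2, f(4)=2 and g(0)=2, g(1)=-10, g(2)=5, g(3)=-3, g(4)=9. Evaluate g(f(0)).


f(0) = 4
g(4) = 9

9


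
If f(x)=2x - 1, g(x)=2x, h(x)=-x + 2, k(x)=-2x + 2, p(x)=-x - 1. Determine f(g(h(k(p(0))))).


p(0) = -1
k(-1) = 4
h(4) = -2
g(-2) = -4
f(-4) = -9

-9


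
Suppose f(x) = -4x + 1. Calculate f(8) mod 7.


4


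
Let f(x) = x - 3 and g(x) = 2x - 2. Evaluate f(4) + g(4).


f(4) = 1
g(4) = 6
Sum = 7

7


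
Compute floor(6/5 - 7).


6/5 = 1.2
1.2 - 7 = -5.8
floor(-5.8) = -6

-6


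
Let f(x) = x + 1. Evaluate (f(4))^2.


f(4) = 5
(5)^2 = 25

25


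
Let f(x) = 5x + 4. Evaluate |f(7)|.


f(7) = 39
|39| = 39

39


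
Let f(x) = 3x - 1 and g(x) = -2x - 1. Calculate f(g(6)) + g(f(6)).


-75


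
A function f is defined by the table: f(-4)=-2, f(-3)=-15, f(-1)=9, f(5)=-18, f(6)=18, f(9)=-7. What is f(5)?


-18


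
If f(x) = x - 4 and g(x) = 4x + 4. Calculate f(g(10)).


40


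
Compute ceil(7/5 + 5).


7/5 = 1.4
1.4 + 5 = 6.4
ceil(6.4) = 7

7


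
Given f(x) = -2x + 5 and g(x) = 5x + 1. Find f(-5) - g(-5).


f(-5) = 15
g(-5) = -24
Difference = 39

39


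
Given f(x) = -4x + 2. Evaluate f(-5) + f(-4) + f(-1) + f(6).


f(-5) = 22
f(-4) = 18
f(-1) = 6
f(6) = -22
Sum = 24

24


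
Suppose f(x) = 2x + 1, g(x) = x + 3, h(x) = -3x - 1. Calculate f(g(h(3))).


h(3) = -10
g(-10) = -7
f(-7) = -13

-13


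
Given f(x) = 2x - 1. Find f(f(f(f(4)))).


f(4) = 7
f(7) = 13
f(13) = 25
f(25) = 49

49


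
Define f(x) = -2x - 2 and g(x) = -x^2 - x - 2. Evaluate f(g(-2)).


g(-2) = -4
f(-4) = 6

6


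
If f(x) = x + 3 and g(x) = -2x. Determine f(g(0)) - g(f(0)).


f(g(0)) = 3
g(f(0)) = -6
Difference = 9

9


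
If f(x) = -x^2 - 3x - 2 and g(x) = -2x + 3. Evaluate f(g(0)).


g(0) = 3
f(3) = (-1)*(3)^2 - 3*(3) - 2 = -20

-20


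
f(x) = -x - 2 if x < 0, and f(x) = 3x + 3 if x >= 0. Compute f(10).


10 satisfies x >= 0
f(10) = 33

33


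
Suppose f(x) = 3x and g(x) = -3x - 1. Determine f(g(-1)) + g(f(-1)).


f(g(-1)) = 6
g(f(-1)) = 8
Sum = 14

14


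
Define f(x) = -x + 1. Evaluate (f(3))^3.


f(3) = -2
(-2)^3 = -8

-8


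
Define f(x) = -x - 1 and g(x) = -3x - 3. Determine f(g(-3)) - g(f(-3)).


2


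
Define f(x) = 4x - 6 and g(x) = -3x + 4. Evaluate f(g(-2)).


g(-2) = 10
f(10) = 34

34


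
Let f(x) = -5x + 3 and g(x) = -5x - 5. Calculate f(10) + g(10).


-102


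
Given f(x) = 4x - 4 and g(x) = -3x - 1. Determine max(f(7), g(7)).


f(7) = 24
g(7) = -22
max = 24

24


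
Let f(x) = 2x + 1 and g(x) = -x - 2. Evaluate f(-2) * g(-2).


f(-2) = -3
g(-2) = 0
Product = 0

0


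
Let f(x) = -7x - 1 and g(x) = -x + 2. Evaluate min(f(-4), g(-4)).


f(-4) = 27
g(-4) = 6
min = 6

6


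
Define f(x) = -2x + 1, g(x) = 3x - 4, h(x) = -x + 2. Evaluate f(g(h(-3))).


h(-3) = 5
g(5) = 11
f(11) = -21

-21


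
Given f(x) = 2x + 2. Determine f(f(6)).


f(6) = 14
f(14) = 30

30


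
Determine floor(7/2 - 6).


-3


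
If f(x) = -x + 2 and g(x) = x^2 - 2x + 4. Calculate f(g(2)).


g(2) = 4
f(4) = -2

-2


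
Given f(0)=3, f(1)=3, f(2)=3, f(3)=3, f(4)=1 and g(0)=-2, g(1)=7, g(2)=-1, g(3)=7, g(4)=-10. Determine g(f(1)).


f(1) = 3
g(3) = 7

7


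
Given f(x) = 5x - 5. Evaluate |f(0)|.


f(0) = -5
|-5| = 5

5


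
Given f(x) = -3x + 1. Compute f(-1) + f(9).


f(-1) = 4
f(9) = -26
Sum = -22

-22


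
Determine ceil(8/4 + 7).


8/4 = 2
2 + 7 = 9
ceil(9) = 9

9


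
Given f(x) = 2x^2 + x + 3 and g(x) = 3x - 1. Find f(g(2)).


g(2) = 5
f(5) = 2*(5)^2 + 1*(5) + 3 = 58

58


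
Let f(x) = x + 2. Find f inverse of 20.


18


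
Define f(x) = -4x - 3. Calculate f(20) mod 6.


f(20) = -83
-83 mod 6 = 1

1


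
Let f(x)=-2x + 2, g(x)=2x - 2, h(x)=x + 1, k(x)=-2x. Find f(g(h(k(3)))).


k(3) = -6
h(-6) = -5
g(-5) = -12
f(-12) = 26

26


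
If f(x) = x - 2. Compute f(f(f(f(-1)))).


f(-1) = -3
f(-3) = -5
f(-5) = -7
f(-7) = -9

-9


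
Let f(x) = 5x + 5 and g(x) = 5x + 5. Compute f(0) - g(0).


f(0) = 5
g(0) = 5
Difference = 0

0


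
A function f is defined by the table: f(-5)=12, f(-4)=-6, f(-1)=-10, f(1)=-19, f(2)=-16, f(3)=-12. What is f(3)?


Reading from the table at x = 3

-12


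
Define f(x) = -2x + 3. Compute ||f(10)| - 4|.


f(10) = -17
|-17| = 17
|17 - 4| = 13

13


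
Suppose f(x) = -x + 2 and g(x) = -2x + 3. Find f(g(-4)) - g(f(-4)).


f(g(-4)) = -9
g(f(-4)) = -9
Difference = 0

0


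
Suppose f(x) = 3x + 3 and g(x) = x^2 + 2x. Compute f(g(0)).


3


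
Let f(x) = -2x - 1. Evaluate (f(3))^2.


f(3) = -7
(-7)^2 = 49

49


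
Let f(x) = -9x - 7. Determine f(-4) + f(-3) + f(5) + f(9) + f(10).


-188


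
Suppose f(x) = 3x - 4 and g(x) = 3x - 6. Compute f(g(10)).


g(10) = 24
f(24) = 68

68


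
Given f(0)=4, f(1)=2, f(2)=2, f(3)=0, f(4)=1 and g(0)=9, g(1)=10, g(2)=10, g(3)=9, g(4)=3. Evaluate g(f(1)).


f(1) = 2
g(2) = 10

10


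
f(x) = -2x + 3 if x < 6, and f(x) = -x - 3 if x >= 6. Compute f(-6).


-6 satisfies x < 6
f(-6) = 15

15


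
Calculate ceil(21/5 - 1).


21/5 = 4.2
4.2 - 1 = 3.2
ceil(3.2) = 4

4


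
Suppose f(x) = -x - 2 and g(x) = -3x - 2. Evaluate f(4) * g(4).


84


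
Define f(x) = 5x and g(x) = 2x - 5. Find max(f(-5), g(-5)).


f(-5) = -25
g(-5) = -15
max = -15

-15


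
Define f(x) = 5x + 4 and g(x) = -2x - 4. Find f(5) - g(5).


f(5) = 29
g(5) = -14
Difference = 43

43


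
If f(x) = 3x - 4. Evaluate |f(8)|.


20


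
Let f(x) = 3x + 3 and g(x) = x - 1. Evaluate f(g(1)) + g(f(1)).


f(g(1)) = 3
g(f(1)) = 5
Sum = 8

8


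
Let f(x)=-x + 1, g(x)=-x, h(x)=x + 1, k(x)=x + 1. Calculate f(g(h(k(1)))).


4


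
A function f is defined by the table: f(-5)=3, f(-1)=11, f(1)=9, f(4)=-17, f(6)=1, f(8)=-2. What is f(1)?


Reading from the table at x = 1

9


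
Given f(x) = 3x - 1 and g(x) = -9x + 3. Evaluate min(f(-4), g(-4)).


-13


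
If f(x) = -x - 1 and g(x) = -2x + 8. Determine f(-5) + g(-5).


f(-5) = 4
g(-5) = 18
Sum = 22

22


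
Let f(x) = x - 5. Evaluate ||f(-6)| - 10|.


1


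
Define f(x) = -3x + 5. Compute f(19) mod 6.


f(19) = -52
-52 mod 6 = 2

2


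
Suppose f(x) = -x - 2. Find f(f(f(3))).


-5


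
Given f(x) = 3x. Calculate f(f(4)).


36


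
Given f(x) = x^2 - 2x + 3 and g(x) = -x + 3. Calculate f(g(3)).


g(3) = 0
f(0) = 1*(0)^2 - 2*(0) + 3 = 3

3


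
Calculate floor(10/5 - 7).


-5


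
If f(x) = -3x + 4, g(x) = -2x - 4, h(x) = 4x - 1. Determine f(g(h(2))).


h(2) = 7
g(7) = -18
f(-18) = 58

58


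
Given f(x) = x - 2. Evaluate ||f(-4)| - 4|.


f(-4) = -6
|-6| = 6
|6 - 4| = 2

2


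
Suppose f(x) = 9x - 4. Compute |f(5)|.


41


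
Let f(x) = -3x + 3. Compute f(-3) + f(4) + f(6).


f(-3) = 12
f(4) = -9
f(6) = -15
Sum = -12

-12


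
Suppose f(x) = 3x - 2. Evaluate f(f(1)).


f(1) = 1
f(1) = 1

1


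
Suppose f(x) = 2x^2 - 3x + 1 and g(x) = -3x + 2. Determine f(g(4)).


g(4) = -10
f(-10) = 2*(-10)^2 - 3*(-10) + 1 = 231

231


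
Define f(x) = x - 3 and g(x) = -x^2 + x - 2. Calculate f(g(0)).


g(0) = -2
f(-2) = -5

-5


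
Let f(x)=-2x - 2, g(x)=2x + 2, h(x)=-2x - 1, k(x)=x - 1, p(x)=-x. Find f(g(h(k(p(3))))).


p(3) = -3
k(-3) = -4
h(-4) = 7
g(7) = 16
f(16) = -34

-34


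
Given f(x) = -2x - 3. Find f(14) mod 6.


f(14) = -31
-31 mod 6 = 5

5


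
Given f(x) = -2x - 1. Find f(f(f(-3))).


f(-3) = 5
f(5) = -11
f(-11) = 21

21


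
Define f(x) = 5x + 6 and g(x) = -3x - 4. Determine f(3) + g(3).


f(3) = 21
g(3) = -13
Sum = 8

8


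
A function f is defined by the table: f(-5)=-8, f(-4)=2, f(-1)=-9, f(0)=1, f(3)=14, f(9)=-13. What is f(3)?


Reading from the table at x = 3

14


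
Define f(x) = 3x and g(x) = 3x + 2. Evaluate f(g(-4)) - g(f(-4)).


f(g(-4)) = -30
g(f(-4)) = -34
Difference = 4

4


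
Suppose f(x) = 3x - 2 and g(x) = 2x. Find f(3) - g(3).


f(3) = 7
g(3) = 6
Difference = 1

1


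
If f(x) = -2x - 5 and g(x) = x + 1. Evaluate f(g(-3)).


g(-3) = -2
f(-2) = -1

-1


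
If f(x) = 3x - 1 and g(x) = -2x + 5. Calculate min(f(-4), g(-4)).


f(-4) = -13
g(-4) = 13
min = -13

-13


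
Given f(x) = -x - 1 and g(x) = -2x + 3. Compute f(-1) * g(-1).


f(-1) = 0
g(-1) = 5
Product = 0

0


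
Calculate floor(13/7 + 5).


6


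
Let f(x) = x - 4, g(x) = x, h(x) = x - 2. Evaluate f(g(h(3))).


h(3) = 1
g(1) = 1
f(1) = -3

-3


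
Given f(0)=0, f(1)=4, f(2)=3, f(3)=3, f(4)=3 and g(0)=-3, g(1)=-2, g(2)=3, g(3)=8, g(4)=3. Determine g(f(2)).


f(2) = 3
g(3) = 8

8


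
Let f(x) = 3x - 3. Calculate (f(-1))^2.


36


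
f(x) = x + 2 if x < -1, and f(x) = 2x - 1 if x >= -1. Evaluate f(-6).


-6 satisfies x < -1
f(-6) = -4

-4


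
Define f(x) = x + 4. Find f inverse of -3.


Solve x + 4 = -3
x = (-3 - 4) / 1 = -7

-7


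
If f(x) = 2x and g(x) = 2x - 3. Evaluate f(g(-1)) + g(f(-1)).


f(g(-1)) = -10
g(f(-1)) = -7
Sum = -17

-17


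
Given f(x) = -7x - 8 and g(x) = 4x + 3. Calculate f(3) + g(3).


f(3) = -29
g(3) = 15
Sum = -14

-14


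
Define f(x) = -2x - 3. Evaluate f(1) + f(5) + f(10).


f(1) = -5
f(5) = -13
f(10) = -23
Sum = -41

-41


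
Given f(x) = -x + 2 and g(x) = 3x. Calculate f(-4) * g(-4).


f(-4) = 6
g(-4) = -12
Product = -72

-72


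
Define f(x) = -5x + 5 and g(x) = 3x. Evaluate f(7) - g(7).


f(7) = -30
g(7) = 21
Difference = -51

-51


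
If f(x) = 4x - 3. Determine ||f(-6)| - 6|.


f(-6) = -27
|-27| = 27
|27 - 6| = 21

21


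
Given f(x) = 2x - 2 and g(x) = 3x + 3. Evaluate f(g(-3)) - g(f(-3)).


f(g(-3)) = -14
g(f(-3)) = -21
Difference = 7

7


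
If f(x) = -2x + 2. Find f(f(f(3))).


f(3) = -4
f(-4) = 10
f(10) = -18

-18


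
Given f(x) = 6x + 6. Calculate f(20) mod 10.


f(20) = 126
126 mod 10 = 6

6


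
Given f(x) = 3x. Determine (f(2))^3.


f(2) = 6
(6)^3 = 216

216


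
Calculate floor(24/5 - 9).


24/5 = 4.8
4.8 - 9 = -4.2
floor(-4.2) = -5

-5


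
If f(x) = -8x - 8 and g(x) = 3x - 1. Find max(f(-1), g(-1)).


f(-1) = 0
g(-1) = -4
max = 0

0


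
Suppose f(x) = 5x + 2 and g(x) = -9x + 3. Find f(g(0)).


g(0) = 3
f(3) = 17

17


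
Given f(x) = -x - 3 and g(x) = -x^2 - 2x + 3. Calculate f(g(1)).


g(1) = 0
f(0) = -3

-3


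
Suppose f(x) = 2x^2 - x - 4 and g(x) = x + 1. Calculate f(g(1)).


g(1) = 2
f(2) = 2*(2)^2 - 1*(2) - 4 = 2

2


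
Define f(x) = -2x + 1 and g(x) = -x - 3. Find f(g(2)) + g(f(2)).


f(g(2)) = 11
g(f(2)) = 0
Sum = 11

11


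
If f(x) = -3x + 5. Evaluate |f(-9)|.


f(-9) = 32
|32| = 32

32


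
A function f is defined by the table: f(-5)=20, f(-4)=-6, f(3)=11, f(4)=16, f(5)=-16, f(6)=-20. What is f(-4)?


-6


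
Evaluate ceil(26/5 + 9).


26/5 = 5.2
5.2 + 9 = 14.2
ceil(14.2) = 15

15


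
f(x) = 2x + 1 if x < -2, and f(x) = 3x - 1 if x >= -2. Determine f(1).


1 satisfies x >= -2
f(1) = 2

2


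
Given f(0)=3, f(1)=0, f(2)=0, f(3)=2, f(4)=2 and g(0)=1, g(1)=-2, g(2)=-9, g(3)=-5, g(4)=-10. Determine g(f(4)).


-9


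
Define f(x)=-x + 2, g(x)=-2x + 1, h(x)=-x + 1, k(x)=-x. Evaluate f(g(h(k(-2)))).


k(-2) = 2
h(2) = -1
g(-1) = 3
f(3) = -1

-1


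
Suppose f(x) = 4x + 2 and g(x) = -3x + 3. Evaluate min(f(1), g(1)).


0


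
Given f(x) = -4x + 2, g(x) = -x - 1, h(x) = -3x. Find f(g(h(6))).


h(6) = -18
g(-18) = 17
f(17) = -66

-66


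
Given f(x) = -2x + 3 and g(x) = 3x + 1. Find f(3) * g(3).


-30


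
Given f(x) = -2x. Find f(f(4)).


f(4) = -8
f(-8) = 16

16


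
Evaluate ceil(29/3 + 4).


29/3 = 9.6667
9.6667 + 4 = 13.6667
ceil(13.6667) = 14

14


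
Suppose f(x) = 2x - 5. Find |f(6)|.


7


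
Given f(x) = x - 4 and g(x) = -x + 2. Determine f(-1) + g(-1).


f(-1) = -5
g(-1) = 3
Sum = -2

-2


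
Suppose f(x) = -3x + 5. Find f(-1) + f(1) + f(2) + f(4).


f(-1) = 8
f(1) = 2
f(2) = -1
f(4) = -7
Sum = 2

2


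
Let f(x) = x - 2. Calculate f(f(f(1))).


f(1) = -1
f(-1) = -3
f(-3) = -5

-5


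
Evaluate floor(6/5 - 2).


6/5 = 1.2
1.2 - 2 = -0.8
floor(-0.8) = -1

-1


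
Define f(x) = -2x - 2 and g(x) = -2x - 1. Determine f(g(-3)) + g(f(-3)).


-21


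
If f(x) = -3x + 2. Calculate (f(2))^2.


f(2) = -4
(-4)^2 = 16

16


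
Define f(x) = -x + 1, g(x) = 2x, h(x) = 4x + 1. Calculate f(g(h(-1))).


h(-1) = -3
g(-3) = -6
f(-6) = 7

7


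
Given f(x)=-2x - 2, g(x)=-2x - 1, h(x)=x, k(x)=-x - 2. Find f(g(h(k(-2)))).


k(-2) = 0
h(0) = 0
g(0) = -1
f(-1) = 0

0


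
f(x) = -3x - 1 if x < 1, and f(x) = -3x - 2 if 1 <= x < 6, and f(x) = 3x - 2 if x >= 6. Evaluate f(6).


6 satisfies x >= 6
f(6) = 16

16


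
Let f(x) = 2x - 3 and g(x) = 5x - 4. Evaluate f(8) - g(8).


f(8) = 13
g(8) = 36
Difference = -23

-23


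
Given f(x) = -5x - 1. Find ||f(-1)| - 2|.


f(-1) = 4
|4| = 4
|4 - 2| = 2

2


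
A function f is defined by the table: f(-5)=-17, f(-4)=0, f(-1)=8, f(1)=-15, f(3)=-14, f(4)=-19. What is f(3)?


Reading from the table at x = 3

-14


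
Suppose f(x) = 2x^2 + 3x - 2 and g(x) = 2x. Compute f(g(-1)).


g(-1) = -2
f(-2) = 2*(-2)^2 + 3*(-2) - 2 = 0

0


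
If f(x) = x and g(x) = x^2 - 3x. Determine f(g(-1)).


4


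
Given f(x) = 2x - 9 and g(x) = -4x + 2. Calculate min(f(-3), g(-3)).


f(-3) = -15
g(-3) = 14
min = -15

-15


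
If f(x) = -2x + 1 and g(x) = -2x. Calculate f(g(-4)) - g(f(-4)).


f(g(-4)) = -15
g(f(-4)) = -18
Difference = 3

3


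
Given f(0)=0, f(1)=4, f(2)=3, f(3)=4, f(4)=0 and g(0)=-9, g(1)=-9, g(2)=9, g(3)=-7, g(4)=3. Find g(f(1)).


f(1) = 4
g(4) = 3

3


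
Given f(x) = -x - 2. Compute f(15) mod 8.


f(15) = -17
-17 mod 8 = 7

7


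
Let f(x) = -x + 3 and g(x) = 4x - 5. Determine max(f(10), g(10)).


35


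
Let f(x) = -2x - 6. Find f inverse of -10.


Solve -2x - 6 = -10
x = (-10 + 6) / (-2) = 2

2


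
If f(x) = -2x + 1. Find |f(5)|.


f(5) = -9
|-9| = 9

9


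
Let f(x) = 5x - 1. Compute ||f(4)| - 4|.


f(4) = 19
|19| = 19
|19 - 4| = 15

15


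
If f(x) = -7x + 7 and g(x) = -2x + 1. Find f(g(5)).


g(5) = -9
f(-9) = 70

70


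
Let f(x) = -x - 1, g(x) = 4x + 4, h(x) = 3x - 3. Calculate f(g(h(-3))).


h(-3) = -12
g(-12) = -44
f(-44) = 43

43


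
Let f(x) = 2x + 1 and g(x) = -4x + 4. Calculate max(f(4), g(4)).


9


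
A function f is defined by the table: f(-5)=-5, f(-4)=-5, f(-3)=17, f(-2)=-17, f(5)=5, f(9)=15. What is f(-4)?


Reading from the table at x = -4

-5


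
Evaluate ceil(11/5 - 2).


1


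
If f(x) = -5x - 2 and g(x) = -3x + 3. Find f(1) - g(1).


f(1) = -7
g(1) = 0
Difference = -7

-7


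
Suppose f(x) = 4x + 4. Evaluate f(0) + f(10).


f(0) = 4
f(10) = 44
Sum = 48

48


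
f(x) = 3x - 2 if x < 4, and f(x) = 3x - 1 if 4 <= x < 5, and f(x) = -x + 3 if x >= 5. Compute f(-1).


-5


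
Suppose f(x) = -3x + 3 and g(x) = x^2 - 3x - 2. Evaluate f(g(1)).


15


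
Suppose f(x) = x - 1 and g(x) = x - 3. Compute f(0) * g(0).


f(0) = -1
g(0) = -3
Product = 3

3


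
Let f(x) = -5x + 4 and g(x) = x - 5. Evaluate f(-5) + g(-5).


19


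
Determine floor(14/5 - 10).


14/5 = 2.8
2.8 - 10 = -7.2
floor(-7.2) = -8

-8


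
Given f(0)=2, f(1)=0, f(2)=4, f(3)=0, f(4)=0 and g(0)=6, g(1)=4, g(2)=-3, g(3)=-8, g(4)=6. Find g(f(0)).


f(0) = 2
g(2) = -3

-3


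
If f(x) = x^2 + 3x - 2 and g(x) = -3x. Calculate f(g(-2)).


g(-2) = 6
f(6) = 1*(6)^2 + 3*(6) - 2 = 52

52


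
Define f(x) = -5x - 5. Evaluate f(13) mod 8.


f(13) = -70
-70 mod 8 = 2

2


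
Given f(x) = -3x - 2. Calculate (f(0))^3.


f(0) = -2
(-2)^3 = -8

-8


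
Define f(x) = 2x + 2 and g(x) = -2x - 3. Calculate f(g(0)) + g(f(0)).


f(g(0)) = -4
g(f(0)) = -7
Sum = -11

-11


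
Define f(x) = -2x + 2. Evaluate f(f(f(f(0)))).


f(0) = 2
f(2) = -2
f(-2) = 6
f(6) = -10

-10


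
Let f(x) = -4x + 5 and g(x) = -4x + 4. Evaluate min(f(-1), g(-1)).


f(-1) = 9
g(-1) = 8
min = 8

8


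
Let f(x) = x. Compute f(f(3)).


f(3) = 3
f(3) = 3

3


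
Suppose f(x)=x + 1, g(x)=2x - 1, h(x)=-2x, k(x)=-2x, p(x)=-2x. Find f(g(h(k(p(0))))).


0


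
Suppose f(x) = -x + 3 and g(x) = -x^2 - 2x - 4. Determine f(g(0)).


7


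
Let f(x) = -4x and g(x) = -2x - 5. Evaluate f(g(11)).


g(11) = -27
f(-27) = 108

108


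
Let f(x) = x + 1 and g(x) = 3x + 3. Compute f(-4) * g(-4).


f(-4) = -3
g(-4) = -9
Product = 27

27


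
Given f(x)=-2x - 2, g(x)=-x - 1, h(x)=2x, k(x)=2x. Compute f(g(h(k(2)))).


k(2) = 4
h(4) = 8
g(8) = -9
f(-9) = 16

16


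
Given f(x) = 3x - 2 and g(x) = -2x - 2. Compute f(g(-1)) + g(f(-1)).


f(g(-1)) = -2
g(f(-1)) = 8
Sum = 6

6


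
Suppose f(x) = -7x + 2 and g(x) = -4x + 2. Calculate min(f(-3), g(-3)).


f(-3) = 23
g(-3) = 14
min = 14

14


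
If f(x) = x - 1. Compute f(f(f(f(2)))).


f(2) = 1
f(1) = 0
f(0) = -1
f(-1) = -2

-2


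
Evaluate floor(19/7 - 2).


19/7 = 2.7143
2.7143 - 2 = 0.7143
floor(0.7143) = 0

0


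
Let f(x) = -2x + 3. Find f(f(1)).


f(1) = 1
f(1) = 1

1


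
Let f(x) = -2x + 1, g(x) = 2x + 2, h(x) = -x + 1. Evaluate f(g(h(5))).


h(5) = -4
g(-4) = -6
f(-6) = 13

13


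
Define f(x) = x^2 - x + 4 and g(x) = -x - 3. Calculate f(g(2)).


34


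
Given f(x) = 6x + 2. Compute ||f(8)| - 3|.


f(8) = 50
|50| = 50
|50 - 3| = 47

47


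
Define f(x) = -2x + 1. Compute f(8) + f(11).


f(8) = -15
f(11) = -21
Sum = -36

-36


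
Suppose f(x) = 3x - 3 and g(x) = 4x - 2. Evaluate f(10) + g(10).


f(10) = 27
g(10) = 38
Sum = 65

65


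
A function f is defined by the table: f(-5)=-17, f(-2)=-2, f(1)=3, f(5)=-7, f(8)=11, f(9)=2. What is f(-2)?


Reading from the table at x = -2

-2


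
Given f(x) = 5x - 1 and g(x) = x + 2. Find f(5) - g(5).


f(5) = 24
g(5) = 7
Difference = 17

17


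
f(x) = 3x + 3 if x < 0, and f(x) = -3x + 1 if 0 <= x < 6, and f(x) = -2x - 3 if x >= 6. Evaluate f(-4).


-4 satisfies x < 0
f(-4) = -9

-9


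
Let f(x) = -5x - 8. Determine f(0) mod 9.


f(0) = -8
-8 mod 9 = 1

1


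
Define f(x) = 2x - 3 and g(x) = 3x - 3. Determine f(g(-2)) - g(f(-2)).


f(g(-2)) = -21
g(f(-2)) = -24
Difference = 3

3


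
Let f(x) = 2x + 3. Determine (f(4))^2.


f(4) = 11
(11)^2 = 121

121


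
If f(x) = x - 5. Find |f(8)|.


3


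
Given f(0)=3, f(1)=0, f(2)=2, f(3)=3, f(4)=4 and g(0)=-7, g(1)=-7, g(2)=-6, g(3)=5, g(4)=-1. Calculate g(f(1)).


f(1) = 0
g(0) = -7

-7


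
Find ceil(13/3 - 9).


13/3 = 4.3333
4.3333 - 9 = -4.6667
ceil(-4.6667) = -4

-4


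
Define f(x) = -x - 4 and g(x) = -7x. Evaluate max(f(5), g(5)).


-9


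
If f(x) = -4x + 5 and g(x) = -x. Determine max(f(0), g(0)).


5


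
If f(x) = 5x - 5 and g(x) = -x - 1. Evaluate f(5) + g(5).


f(5) = 20
g(5) = -6
Sum = 14

14


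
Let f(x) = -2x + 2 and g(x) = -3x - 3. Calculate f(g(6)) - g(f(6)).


f(g(6)) = 44
g(f(6)) = 27
Difference = 17

17


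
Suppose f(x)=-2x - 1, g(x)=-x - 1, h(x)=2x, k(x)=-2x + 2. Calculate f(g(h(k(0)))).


9


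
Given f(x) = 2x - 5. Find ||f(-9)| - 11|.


f(-9) = -23
|-23| = 23
|23 - 11| = 12

12


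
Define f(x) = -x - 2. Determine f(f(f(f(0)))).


f(0) = -2
f(-2) = 0
f(0) = -2
f(-2) = 0

0


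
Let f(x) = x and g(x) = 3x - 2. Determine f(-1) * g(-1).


5


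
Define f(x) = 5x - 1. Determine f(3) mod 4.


f(3) = 14
14 mod 4 = 2

2


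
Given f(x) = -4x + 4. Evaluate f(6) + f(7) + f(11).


f(6) = -20
f(7) = -24
f(11) = -40
Sum = -84

-84


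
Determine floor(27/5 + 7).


27/5 = 5.4
5.4 + 7 = 12.4
floor(12.4) = 12

12


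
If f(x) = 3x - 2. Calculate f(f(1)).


1


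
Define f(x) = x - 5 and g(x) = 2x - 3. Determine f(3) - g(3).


f(3) = -2
g(3) = 3
Difference = -5

-5


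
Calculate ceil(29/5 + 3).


29/5 = 5.8
5.8 + 3 = 8.8
ceil(8.8) = 9

9


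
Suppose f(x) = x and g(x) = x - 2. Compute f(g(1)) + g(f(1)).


f(g(1)) = -1
g(f(1)) = -1
Sum = -2

-2


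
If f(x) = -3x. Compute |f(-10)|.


f(-10) = 30
|30| = 30

30


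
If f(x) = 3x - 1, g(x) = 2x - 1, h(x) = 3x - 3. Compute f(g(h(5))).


h(5) = 12
g(12) = 23
f(23) = 68

68


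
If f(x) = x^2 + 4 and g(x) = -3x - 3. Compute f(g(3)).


g(3) = -12
f(-12) = 1*(-12)^2 + 4 = 148

148


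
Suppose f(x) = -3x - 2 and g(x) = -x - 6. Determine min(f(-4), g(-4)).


f(-4) = 10
g(-4) = -2
min = -2

-2


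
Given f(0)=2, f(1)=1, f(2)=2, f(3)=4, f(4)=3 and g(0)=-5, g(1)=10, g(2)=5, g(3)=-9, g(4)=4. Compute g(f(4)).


-9


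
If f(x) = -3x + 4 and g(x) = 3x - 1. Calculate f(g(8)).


g(8) = 23
f(23) = -65

-65


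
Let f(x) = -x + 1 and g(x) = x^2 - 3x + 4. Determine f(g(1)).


g(1) = 2
f(2) = -1

-1


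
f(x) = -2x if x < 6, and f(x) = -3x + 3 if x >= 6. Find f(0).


0 satisfies x < 6
f(0) = 0

0


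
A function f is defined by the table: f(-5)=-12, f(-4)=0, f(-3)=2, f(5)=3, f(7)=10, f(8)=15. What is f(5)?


Reading from the table at x = 5

3


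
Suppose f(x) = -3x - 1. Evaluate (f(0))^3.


f(0) = -1
(-1)^3 = -1

-1


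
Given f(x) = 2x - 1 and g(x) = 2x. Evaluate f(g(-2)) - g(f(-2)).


f(g(-2)) = -9
g(f(-2)) = -10
Difference = 1

1


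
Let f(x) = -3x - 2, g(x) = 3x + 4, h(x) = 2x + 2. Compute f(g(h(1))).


h(1) = 4
g(4) = 16
f(16) = -50

-50


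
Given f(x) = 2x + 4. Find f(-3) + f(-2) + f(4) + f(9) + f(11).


f(-3) = -2
f(-2) = 0
f(4) = 12
f(9) = 22
f(11) = 26
Sum = 58

58


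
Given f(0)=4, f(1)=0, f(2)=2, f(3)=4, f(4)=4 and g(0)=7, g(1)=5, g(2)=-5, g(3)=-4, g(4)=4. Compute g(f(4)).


f(4) = 4
g(4) = 4

4


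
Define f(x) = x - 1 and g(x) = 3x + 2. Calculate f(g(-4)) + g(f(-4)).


f(g(-4)) = -11
g(f(-4)) = -13
Sum = -24

-24


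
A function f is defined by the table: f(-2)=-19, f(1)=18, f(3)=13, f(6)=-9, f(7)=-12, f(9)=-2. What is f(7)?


Reading from the table at x = 7

-12


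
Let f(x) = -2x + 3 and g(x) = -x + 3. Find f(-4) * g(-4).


f(-4) = 11
g(-4) = 7
Product = 77

77


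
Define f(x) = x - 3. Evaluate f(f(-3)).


f(-3) = -6
f(-6) = -9

-9


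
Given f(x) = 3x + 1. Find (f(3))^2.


f(3) = 10
(10)^2 = 100

100


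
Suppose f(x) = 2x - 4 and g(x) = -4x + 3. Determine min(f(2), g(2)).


f(2) = 0
g(2) = -5
min = -5

-5


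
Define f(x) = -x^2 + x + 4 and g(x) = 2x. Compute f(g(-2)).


-16


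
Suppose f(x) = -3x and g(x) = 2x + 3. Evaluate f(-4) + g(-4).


f(-4) = 12
g(-4) = -5
Sum = 7

7


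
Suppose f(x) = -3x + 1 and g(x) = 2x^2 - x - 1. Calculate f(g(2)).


-14


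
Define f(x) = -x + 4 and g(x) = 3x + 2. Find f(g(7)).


g(7) = 23
f(23) = -19

-19


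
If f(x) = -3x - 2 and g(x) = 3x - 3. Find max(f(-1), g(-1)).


f(-1) = 1
g(-1) = -6
max = 1

1


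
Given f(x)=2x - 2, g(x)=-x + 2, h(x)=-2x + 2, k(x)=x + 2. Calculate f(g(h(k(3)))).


k(3) = 5
h(5) = -8
g(-8) = 10
f(10) = 18

18


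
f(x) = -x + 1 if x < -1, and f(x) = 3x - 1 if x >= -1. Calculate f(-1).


-1 satisfies x >= -1
f(-1) = -4

-4


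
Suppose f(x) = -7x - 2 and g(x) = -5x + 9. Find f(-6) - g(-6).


f(-6) = 40
g(-6) = 39
Difference = 1

1


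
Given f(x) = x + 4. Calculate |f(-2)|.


f(-2) = 2
|2| = 2

2


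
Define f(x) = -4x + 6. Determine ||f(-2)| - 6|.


f(-2) = 14
|14| = 14
|14 - 6| = 8

8


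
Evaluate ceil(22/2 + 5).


22/2 = 11
11 + 5 = 16
ceil(16) = 16

16


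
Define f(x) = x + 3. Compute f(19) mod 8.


f(19) = 22
22 mod 8 = 6

6


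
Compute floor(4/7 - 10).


4/7 = 0.5714
0.5714 - 10 = -9.4286
floor(-9.4286) = -10

-10


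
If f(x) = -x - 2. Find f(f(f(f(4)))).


f(4) = -6
f(-6) = 4
f(4) = -6
f(-6) = 4

4


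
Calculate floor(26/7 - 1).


2


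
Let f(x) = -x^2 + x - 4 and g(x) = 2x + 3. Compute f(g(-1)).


g(-1) = 1
f(1) = (-1)*(1)^2 + 1*(1) - 4 = -4

-4


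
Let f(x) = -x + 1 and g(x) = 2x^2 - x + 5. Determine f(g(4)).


g(4) = 33
f(33) = -32

-32


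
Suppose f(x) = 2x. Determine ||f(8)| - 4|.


f(8) = 16
|16| = 16
|16 - 4| = 12

12


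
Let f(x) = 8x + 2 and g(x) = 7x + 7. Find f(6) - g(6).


f(6) = 50
g(6) = 49
Difference = 1

1


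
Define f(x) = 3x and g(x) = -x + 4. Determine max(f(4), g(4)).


12


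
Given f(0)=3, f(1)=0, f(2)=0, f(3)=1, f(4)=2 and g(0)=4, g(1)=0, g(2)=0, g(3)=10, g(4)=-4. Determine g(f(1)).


f(1) = 0
g(0) = 4

4


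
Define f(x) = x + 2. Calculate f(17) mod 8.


f(17) = 19
19 mod 8 = 3

3


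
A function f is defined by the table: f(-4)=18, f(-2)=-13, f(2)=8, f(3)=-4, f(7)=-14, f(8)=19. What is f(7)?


-14


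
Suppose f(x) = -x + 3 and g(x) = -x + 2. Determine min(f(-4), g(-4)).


f(-4) = 7
g(-4) = 6
min = 6

6


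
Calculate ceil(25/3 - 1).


25/3 = 8.3333
8.3333 - 1 = 7.3333
ceil(7.3333) = 8

8


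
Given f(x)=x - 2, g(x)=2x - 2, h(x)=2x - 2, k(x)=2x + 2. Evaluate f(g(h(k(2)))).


k(2) = 6
h(6) = 10
g(10) = 18
f(18) = 16

16


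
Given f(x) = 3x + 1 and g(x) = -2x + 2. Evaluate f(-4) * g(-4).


f(-4) = -11
g(-4) = 10
Product = -110

-110


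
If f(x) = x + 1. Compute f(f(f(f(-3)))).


f(-3) = -2
f(-2) = -1
f(-1) = 0
f(0) = 1

1


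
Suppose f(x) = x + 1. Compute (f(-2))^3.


f(-2) = -1
(-1)^3 = -1

-1


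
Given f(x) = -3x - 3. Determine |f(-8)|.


f(-8) = 21
|21| = 21

21


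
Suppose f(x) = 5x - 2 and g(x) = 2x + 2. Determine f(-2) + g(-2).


-14


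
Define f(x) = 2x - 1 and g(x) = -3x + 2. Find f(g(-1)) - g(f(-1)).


f(g(-1)) = 9
g(f(-1)) = 11
Difference = -2

-2


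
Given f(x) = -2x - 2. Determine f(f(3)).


f(3) = -8
f(-8) = 14

14


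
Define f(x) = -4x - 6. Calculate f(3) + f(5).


f(3) = -18
f(5) = -26
Sum = -44

-44


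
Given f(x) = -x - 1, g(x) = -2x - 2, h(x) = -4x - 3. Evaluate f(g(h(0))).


h(0) = -3
g(-3) = 4
f(4) = -5

-5


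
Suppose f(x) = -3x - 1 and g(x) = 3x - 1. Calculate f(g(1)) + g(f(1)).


f(g(1)) = -7
g(f(1)) = -13
Sum = -20

-20


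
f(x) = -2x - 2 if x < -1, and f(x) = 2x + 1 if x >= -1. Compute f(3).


3 satisfies x >= -1
f(3) = 7

7


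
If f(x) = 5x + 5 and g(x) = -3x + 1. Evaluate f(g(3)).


g(3) = -8
f(-8) = -35

-35


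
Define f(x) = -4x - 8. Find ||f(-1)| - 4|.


f(-1) = -4
|-4| = 4
|4 - 4| = 0

0


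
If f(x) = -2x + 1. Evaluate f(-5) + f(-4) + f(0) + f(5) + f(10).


f(-5) = 11
f(-4) = 9
f(0) = 1
f(5) = -9
f(10) = -19
Sum = -7

-7


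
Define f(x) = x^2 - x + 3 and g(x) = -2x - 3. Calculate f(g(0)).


g(0) = -3
f(-3) = 1*(-3)^2 - 1*(-3) + 3 = 15

15


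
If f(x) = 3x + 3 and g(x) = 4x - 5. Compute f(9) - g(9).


-1


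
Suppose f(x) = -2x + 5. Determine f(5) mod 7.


f(5) = -5
-5 mod 7 = 2

2


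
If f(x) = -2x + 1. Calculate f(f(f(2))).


-13


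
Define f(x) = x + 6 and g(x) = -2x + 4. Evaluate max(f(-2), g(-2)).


f(-2) = 4
g(-2) = 8
max = 8

8


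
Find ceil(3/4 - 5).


3/4 = 0.75
0.75 - 5 = -4.25
ceil(-4.25) = -4

-4


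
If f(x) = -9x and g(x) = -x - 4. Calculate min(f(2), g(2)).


f(2) = -18
g(2) = -6
min = -18

-18


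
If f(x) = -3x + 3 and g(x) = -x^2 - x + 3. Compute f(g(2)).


g(2) = -3
f(-3) = 12

12


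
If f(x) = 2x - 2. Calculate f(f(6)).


18


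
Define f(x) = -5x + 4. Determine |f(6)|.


f(6) = -26
|-26| = 26

26


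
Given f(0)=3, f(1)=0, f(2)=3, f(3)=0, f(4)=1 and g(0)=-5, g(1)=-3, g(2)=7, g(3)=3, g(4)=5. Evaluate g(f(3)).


f(3) = 0
g(0) = -5

-5


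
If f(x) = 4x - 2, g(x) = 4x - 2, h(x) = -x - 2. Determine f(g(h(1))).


h(1) = -3
g(-3) = -14
f(-14) = -58

-58


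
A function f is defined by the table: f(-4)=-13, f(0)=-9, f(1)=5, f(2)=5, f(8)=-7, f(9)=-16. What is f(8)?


-7


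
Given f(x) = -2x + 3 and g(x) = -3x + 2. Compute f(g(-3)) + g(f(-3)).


f(g(-3)) = -19
g(f(-3)) = -25
Sum = -44

-44


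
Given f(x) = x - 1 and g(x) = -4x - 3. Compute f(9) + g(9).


f(9) = 8
g(9) = -39
Sum = -31

-31


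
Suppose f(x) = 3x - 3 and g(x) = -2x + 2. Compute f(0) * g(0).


f(0) = -3
g(0) = 2
Product = -6

-6


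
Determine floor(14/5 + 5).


14/5 = 2.8
2.8 + 5 = 7.8
floor(7.8) = 7

7


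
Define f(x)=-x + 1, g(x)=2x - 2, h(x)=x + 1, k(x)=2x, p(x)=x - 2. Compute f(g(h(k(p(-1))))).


p(-1) = -3
k(-3) = -6
h(-6) = -5
g(-5) = -12
f(-12) = 13

13


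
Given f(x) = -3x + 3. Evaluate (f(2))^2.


f(2) = -3
(-3)^2 = 9

9


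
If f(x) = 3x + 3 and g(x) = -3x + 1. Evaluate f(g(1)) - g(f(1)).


f(g(1)) = -3
g(f(1)) = -17
Difference = 14

14


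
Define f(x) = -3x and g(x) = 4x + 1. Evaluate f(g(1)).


g(1) = 5
f(5) = -15

-15


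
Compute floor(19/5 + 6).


19/5 = 3.8
3.8 + 6 = 9.8
floor(9.8) = 9

9


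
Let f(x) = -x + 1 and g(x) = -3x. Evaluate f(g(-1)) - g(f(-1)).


f(g(-1)) = -2
g(f(-1)) = -6
Difference = 4

4


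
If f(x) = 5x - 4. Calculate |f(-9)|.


49


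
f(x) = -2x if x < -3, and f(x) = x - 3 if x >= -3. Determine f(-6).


-6 satisfies x < -3
f(-6) = 12

12


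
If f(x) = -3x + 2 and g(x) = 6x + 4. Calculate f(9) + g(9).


f(9) = -25
g(9) = 58
Sum = 33

33


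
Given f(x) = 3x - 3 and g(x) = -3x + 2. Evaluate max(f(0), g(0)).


f(0) = -3
g(0) = 2
max = 2

2


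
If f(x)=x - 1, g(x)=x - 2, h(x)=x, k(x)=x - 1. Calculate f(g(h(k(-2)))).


k(-2) = -3
h(-3) = -3
g(-3) = -5
f(-5) = -6

-6


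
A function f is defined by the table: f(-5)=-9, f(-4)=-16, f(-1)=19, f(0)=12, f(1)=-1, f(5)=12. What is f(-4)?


Reading from the table at x = -4

-16


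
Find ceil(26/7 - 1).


26/7 = 3.7143
3.7143 - 1 = 2.7143
ceil(2.7143) = 3

3


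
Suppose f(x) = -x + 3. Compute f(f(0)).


f(0) = 3
f(3) = 0

0


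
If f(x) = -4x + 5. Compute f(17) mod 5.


f(17) = -63
-63 mod 5 = 2

2


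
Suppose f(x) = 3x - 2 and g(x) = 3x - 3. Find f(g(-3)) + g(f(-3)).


-74


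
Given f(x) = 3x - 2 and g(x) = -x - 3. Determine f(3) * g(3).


-42


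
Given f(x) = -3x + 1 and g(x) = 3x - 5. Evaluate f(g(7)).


-47


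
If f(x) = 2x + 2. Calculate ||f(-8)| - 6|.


f(-8) = -14
|-14| = 14
|14 - 6| = 8

8


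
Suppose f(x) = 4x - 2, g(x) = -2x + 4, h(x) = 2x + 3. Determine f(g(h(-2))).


h(-2) = -1
g(-1) = 6
f(6) = 22

22


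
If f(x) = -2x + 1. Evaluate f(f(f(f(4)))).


f(4) = -7
f(-7) = 15
f(15) = -29
f(-29) = 59

59


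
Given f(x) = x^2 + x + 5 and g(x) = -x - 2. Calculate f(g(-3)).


7


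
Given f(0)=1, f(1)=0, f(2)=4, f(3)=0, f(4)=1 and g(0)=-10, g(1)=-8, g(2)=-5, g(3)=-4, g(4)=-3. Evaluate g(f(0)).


f(0) = 1
g(1) = -8

-8


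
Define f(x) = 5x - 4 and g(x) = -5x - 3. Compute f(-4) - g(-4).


f(-4) = -24
g(-4) = 17
Difference = -41

-41


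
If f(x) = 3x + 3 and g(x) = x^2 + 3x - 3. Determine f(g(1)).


g(1) = 1
f(1) = 6

6


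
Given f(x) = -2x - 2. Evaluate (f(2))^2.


f(2) = -6
(-6)^2 = 36

36


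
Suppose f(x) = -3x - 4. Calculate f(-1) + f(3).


f(-1) = -1
f(3) = -13
Sum = -14

-14


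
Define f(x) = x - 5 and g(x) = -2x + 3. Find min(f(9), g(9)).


f(9) = 4
g(9) = -15
min = -15

-15


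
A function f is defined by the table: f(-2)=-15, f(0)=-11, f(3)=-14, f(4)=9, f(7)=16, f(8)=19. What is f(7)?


Reading from the table at x = 7

16


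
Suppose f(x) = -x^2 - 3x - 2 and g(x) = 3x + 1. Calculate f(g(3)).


g(3) = 10
f(10) = (-1)*(10)^2 - 3*(10) - 2 = -132

-132


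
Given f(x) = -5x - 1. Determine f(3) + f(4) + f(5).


f(3) = -16
f(4) = -21
f(5) = -26
Sum = -63

-63


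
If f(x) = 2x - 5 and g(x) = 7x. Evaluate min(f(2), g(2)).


f(2) = -1
g(2) = 14
min = -1

-1


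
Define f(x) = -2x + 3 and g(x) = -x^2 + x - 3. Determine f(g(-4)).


g(-4) = -23
f(-23) = 49

49


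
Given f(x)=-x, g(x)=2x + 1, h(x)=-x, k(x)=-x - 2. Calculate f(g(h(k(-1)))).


k(-1) = -1
h(-1) = 1
g(1) = 3
f(3) = -3

-3


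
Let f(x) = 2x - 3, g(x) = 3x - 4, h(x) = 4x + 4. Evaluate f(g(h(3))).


h(3) = 16
g(16) = 44
f(44) = 85

85


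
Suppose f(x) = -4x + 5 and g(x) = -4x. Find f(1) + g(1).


f(1) = 1
g(1) = -4
Sum = -3

-3


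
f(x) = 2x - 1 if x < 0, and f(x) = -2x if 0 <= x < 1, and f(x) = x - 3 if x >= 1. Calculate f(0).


0


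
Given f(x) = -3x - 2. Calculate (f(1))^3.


f(1) = -5
(-5)^3 = -125

-125


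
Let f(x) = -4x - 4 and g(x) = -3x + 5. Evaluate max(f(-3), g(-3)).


f(-3) = 8
g(-3) = 14
max = 14

14


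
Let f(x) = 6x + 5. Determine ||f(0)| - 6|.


f(0) = 5
|5| = 5
|5 - 6| = 1

1


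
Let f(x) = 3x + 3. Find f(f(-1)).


f(-1) = 0
f(0) = 3

3


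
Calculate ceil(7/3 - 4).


7/3 = 2.3333
2.3333 - 4 = -1.6667
ceil(-1.6667) = -1

-1


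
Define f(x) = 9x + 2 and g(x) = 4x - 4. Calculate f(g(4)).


g(4) = 12
f(12) = 110

110


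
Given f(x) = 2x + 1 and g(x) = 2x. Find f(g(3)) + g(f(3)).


27


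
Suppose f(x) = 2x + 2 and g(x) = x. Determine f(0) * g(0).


f(0) = 2
g(0) = 0
Product = 0

0


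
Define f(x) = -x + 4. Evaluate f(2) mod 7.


f(2) = 2
2 mod 7 = 2

2
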